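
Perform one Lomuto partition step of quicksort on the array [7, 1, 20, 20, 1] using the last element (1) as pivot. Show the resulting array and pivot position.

Lomuto partition with pivot = 1:

Initial array: [7, 1, 20, 20, 1]

arr[0]=7 > 1: no swap
arr[1]=1 <= 1: swap with position 0, array becomes [1, 7, 20, 20, 1]
arr[2]=20 > 1: no swap
arr[3]=20 > 1: no swap

Place pivot at position 1: [1, 1, 20, 20, 7]
Pivot position: 1

After partitioning with pivot 1, the array becomes [1, 1, 20, 20, 7]. The pivot is placed at index 1. All elements to the left of the pivot are <= 1, and all elements to the right are > 1.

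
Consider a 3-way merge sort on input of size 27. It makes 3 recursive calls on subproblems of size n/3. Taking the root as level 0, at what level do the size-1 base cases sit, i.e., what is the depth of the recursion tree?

For divide and conquer with division factor 3:

Problem sizes at each level:
Level 0: 27
Level 1: 9
Level 2: 3
Level 3: 1

The root is level 0 and the size-1 base case is level 3 (the tree spans levels 0 through 3, i.e. 4 levels counting the root), so the depth is the number of divisions: log_3(27) = 3

The recursion tree depth is log_3(27) = 3. At each level, the problem size is divided by 3, so it takes 3 divisions to reduce to a base case of size 1. The algorithm makes 3 recursive calls at each level.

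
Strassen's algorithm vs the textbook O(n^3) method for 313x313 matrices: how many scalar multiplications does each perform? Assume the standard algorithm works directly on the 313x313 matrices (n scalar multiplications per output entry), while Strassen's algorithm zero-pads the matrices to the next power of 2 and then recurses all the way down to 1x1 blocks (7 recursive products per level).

Matrix multiplication for 313x313 matrices:

Strassen's algorithm requires power-of-2 dimensions. Pad 313x313 to 512x512 (next power of 2).

Standard algorithm: 313^3 = 30664297 multiplications
Strassen's algorithm: 7^(log2(512)) = 7^9 = 40353607 multiplications
Difference: 30664297 - 40353607 = -9689310 (Strassen uses MORE here due to padding overhead — for small or just-over-power-of-2 n, padding can outweigh the per-level savings)

Standard: 30664297 multiplications (313^3). Strassen: 40353607 multiplications (7^9, after padding to 512x512). Strassen reduces 8 recursive multiplications to 7 at each level.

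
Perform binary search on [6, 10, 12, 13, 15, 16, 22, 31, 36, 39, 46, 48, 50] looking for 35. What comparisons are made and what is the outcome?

Binary search for 35 in [6, 10, 12, 13, 15, 16, 22, 31, 36, 39, 46, 48, 50]:

lo=0, hi=12, mid=6, arr[mid]=22 -> 22 < 35, search right half
lo=7, hi=12, mid=9, arr[mid]=39 -> 39 > 35, search left half
lo=7, hi=8, mid=7, arr[mid]=31 -> 31 < 35, search right half
lo=8, hi=8, mid=8, arr[mid]=36 -> 36 > 35, search left half
lo=8 > hi=7, target 35 not found

Binary search determines that 35 is not in the array after 4 comparisons. The search space was exhausted without finding the target.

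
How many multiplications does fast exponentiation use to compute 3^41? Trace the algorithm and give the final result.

Computing 3^41 by squaring (build up from 3^1; each line after the first costs one multiplication):

3^1 = 3
3^2 = (3^1)^2 = 3^2 = 9
3^4 = (3^2)^2 = 9^2 = 81
3^5 = 3 * 3^4 = 3 * 81 = 243
3^10 = (3^5)^2 = 243^2 = 59049
3^20 = (3^10)^2 = 59049^2 = 3486784401
3^40 = (3^20)^2 = 3486784401^2 = 12157665459056928801
3^41 = 3 * 3^40 = 3 * 12157665459056928801 = 36472996377170786403

Result: 36472996377170786403
Multiplications needed: 7 (7 lines after 3^1)

3^41 = 36472996377170786403. Using exponentiation by squaring, this requires 7 multiplications. The key idea: if the exponent is even, square the half-power; if odd, multiply by the base once.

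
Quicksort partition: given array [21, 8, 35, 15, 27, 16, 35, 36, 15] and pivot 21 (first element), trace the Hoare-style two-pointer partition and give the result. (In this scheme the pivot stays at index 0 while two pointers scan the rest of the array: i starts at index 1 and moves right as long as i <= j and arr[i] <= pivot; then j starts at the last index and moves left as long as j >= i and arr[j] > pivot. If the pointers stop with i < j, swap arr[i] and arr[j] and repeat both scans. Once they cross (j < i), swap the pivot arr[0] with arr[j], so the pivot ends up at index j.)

Hoare-style two-pointer partition with pivot = 21:

Initial array: [21, 8, 35, 15, 27, 16, 35, 36, 15]

Pointers start at i = 1, j = 8.
i stops at index 2 (arr[2]=35 > 21), j stops at index 8 (arr[8]=15 <= 21): swap arr[2] and arr[8], array becomes [21, 8, 15, 15, 27, 16, 35, 36, 35]
i stops at index 4 (arr[4]=27 > 21), j stops at index 5 (arr[5]=16 <= 21): swap arr[4] and arr[5], array becomes [21, 8, 15, 15, 16, 27, 35, 36, 35]
i ends at 5, j ends at 4: the pointers have crossed (j < i), so scanning stops.

Swap pivot arr[0] with arr[4] to place pivot at position 4: [16, 8, 15, 15, 21, 27, 35, 36, 35]
Pivot position: 4

After partitioning with pivot 21, the array becomes [16, 8, 15, 15, 21, 27, 35, 36, 35]. The pivot is placed at index 4. All elements to the left of the pivot are <= 21, and all elements to the right are > 21.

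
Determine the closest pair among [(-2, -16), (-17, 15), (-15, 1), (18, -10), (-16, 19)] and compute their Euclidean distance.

Computing all pairwise distances among 5 points:

d((-2, -16), (-17, 15)) = 34.4384
d((-2, -16), (-15, 1)) = 21.4009
d((-2, -16), (18, -10)) = 20.8806
d((-2, -16), (-16, 19)) = 37.6962
d((-17, 15), (-15, 1)) = 14.1421
d((-17, 15), (18, -10)) = 43.0116
d((-17, 15), (-16, 19)) = 4.1231 <-- minimum
d((-15, 1), (18, -10)) = 34.7851
d((-15, 1), (-16, 19)) = 18.0278
d((18, -10), (-16, 19)) = 44.6878

Closest pair: (-17, 15) and (-16, 19) with distance 4.1231

The closest pair is (-17, 15) and (-16, 19) with Euclidean distance 4.1231. For 5 points, brute-force pairwise comparison is shown above. For large n, the divide-and-conquer algorithm (sort by x, recurse on halves, check the dividing strip) achieves O(n log n).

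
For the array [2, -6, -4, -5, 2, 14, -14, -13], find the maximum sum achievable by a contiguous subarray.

Using Kadane's algorithm on [2, -6, -4, -5, 2, 14, -14, -13]:

Scanning through the array:
Position 1 (value -6): max_ending_here = -4, max_so_far = 2
Position 2 (value -4): max_ending_here = -4, max_so_far = 2
Position 3 (value -5): max_ending_here = -5, max_so_far = 2
Position 4 (value 2): max_ending_here = 2, max_so_far = 2
Position 5 (value 14): max_ending_here = 16, max_so_far = 16
Position 6 (value -14): max_ending_here = 2, max_so_far = 16
Position 7 (value -13): max_ending_here = -11, max_so_far = 16

Maximum subarray: [2, 14]
Maximum sum: 16

The maximum subarray is [2, 14] with sum 16. This subarray runs from index 4 to index 5.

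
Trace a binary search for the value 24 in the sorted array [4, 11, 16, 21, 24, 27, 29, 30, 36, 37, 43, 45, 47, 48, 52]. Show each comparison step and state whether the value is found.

Binary search for 24 in [4, 11, 16, 21, 24, 27, 29, 30, 36, 37, 43, 45, 47, 48, 52]:

lo=0, hi=14, mid=7, arr[mid]=30 -> 30 > 24, search left half
lo=0, hi=6, mid=3, arr[mid]=21 -> 21 < 24, search right half
lo=4, hi=6, mid=5, arr[mid]=27 -> 27 > 24, search left half
lo=4, hi=4, mid=4, arr[mid]=24 -> Found target at index 4!

Binary search finds 24 at index 4 after 4 comparisons. The search repeatedly halves the search space by comparing with the middle element.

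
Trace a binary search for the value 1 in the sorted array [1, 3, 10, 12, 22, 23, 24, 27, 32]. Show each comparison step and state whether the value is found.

Binary search for 1 in [1, 3, 10, 12, 22, 23, 24, 27, 32]:

lo=0, hi=8, mid=4, arr[mid]=22 -> 22 > 1, search left half
lo=0, hi=3, mid=1, arr[mid]=3 -> 3 > 1, search left half
lo=0, hi=0, mid=0, arr[mid]=1 -> Found target at index 0!

Binary search finds 1 at index 0 after 3 comparisons. The search repeatedly halves the search space by comparing with the middle element.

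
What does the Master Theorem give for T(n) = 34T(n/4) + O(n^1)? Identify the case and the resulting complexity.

Master Theorem for T(n) = 34T(n/4) + O(n^1):

a = 34, b = 4, c = 1
log_b(a) = log_4(34) = 2.5437

Case 1: c = 1 < log_4(34) = 2.5437
T(n) = O(n^(log_4 34))

For T(n) = 34T(n/4) + O(n^1): log_4(34) = 2.5437. This is Case 1 of the Master Theorem (c < log_b(a), work dominated by leaves), giving O(n^(log_4 34)).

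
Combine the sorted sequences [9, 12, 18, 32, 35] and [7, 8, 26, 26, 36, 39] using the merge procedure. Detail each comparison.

Merging process:

Compare 9 vs 7: take 7 from right. Merged: [7]
Compare 9 vs 8: take 8 from right. Merged: [7, 8]
Compare 9 vs 26: take 9 from left. Merged: [7, 8, 9]
Compare 12 vs 26: take 12 from left. Merged: [7, 8, 9, 12]
Compare 18 vs 26: take 18 from left. Merged: [7, 8, 9, 12, 18]
Compare 32 vs 26: take 26 from right. Merged: [7, 8, 9, 12, 18, 26]
Compare 32 vs 26: take 26 from right. Merged: [7, 8, 9, 12, 18, 26, 26]
Compare 32 vs 36: take 32 from left. Merged: [7, 8, 9, 12, 18, 26, 26, 32]
Compare 35 vs 36: take 35 from left. Merged: [7, 8, 9, 12, 18, 26, 26, 32, 35]
Append remaining from right: [36, 39]. Merged: [7, 8, 9, 12, 18, 26, 26, 32, 35, 36, 39]

Final merged array: [7, 8, 9, 12, 18, 26, 26, 32, 35, 36, 39]
Total comparisons: 9

The merged array is [7, 8, 9, 12, 18, 26, 26, 32, 35, 36, 39], requiring 9 comparisons. The merge step runs in O(n) time where n is the total number of elements.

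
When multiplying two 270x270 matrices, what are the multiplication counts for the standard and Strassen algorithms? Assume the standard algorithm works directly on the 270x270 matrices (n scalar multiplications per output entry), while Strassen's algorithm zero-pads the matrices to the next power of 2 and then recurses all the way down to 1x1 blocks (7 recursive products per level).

Matrix multiplication for 270x270 matrices:

Strassen's algorithm requires power-of-2 dimensions. Pad 270x270 to 512x512 (next power of 2).

Standard algorithm: 270^3 = 19683000 multiplications
Strassen's algorithm: 7^(log2(512)) = 7^9 = 40353607 multiplications
Difference: 19683000 - 40353607 = -20670607 (Strassen uses MORE here due to padding overhead — for small or just-over-power-of-2 n, padding can outweigh the per-level savings)

Standard: 19683000 multiplications (270^3). Strassen: 40353607 multiplications (7^9, after padding to 512x512). Strassen reduces 8 recursive multiplications to 7 at each level.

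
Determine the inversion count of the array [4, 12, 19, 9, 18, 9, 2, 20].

Finding inversions in [4, 12, 19, 9, 18, 9, 2, 20]:

(0, 6): arr[0]=4 > arr[6]=2
(1, 3): arr[1]=12 > arr[3]=9
(1, 5): arr[1]=12 > arr[5]=9
(1, 6): arr[1]=12 > arr[6]=2
(2, 3): arr[2]=19 > arr[3]=9
(2, 4): arr[2]=19 > arr[4]=18
(2, 5): arr[2]=19 > arr[5]=9
(2, 6): arr[2]=19 > arr[6]=2
(3, 6): arr[3]=9 > arr[6]=2
(4, 5): arr[4]=18 > arr[5]=9
(4, 6): arr[4]=18 > arr[6]=2
(5, 6): arr[5]=9 > arr[6]=2

Total inversions: 12

The array has 12 inversion(s): (0,6), (1,3), (1,5), (1,6), (2,3), (2,4), (2,5), (2,6), (3,6), (4,5), (4,6), (5,6). Each pair (i,j) satisfies i < j and arr[i] > arr[j].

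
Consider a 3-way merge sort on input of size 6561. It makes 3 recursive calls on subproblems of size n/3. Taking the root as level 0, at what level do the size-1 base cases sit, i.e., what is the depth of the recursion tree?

For divide and conquer with division factor 3:

Problem sizes at each level:
Level 0: 6561
Level 1: 2187
Level 2: 729
Level 3: 243
Level 4: 81
Level 5: 27
Level 6: 9
Level 7: 3
Level 8: 1

The root is level 0 and the size-1 base case is level 8 (the tree spans levels 0 through 8, i.e. 9 levels counting the root), so the depth is the number of divisions: log_3(6561) = 8

The recursion tree depth is log_3(6561) = 8. At each level, the problem size is divided by 3, so it takes 8 divisions to reduce to a base case of size 1. The algorithm makes 3 recursive calls at each level.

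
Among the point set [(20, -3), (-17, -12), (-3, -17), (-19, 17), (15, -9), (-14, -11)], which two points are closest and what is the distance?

Computing all pairwise distances among 6 points:

d((20, -3), (-17, -12)) = 38.0789
d((20, -3), (-3, -17)) = 26.9258
d((20, -3), (-19, 17)) = 43.8292
d((20, -3), (15, -9)) = 7.8102
d((20, -3), (-14, -11)) = 34.9285
d((-17, -12), (-3, -17)) = 14.8661
d((-17, -12), (-19, 17)) = 29.0689
d((-17, -12), (15, -9)) = 32.1403
d((-17, -12), (-14, -11)) = 3.1623 <-- minimum
d((-3, -17), (-19, 17)) = 37.5766
d((-3, -17), (15, -9)) = 19.6977
d((-3, -17), (-14, -11)) = 12.53
d((-19, 17), (15, -9)) = 42.8019
d((-19, 17), (-14, -11)) = 28.4429
d((15, -9), (-14, -11)) = 29.0689

Closest pair: (-17, -12) and (-14, -11) with distance 3.1623

The closest pair is (-17, -12) and (-14, -11) with Euclidean distance 3.1623. For 6 points, brute-force pairwise comparison is shown above. For large n, the divide-and-conquer algorithm (sort by x, recurse on halves, check the dividing strip) achieves O(n log n).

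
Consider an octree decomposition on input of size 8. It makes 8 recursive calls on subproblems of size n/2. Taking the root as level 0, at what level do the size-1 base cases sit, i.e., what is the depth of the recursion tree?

For divide and conquer with division factor 2:

Problem sizes at each level:
Level 0: 8
Level 1: 4
Level 2: 2
Level 3: 1

The root is level 0 and the size-1 base case is level 3 (the tree spans levels 0 through 3, i.e. 4 levels counting the root), so the depth is the number of divisions: log_2(8) = 3

The recursion tree depth is log_2(8) = 3. At each level, the problem size is divided by 2, so it takes 3 divisions to reduce to a base case of size 1. The algorithm makes 8 recursive calls at each level.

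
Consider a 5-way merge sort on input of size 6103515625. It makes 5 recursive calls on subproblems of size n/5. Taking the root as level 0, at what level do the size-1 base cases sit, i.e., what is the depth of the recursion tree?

For divide and conquer with division factor 5:

Problem sizes at each level:
Level 0: 6103515625
Level 1: 1220703125
Level 2: 244140625
Level 3: 48828125
Level 4: 9765625
Level 5: 1953125
Level 6: 390625
Level 7: 78125
Level 8: 15625
Level 9: 3125
Level 10: 625
Level 11: 125
Level 12: 25
Level 13: 5
Level 14: 1

The root is level 0 and the size-1 base case is level 14 (the tree spans levels 0 through 14, i.e. 15 levels counting the root), so the depth is the number of divisions: log_5(6103515625) = 14

The recursion tree depth is log_5(6103515625) = 14. At each level, the problem size is divided by 5, so it takes 14 divisions to reduce to a base case of size 1. The algorithm makes 5 recursive calls at each level.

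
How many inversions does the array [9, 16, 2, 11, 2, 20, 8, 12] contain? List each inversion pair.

Finding inversions in [9, 16, 2, 11, 2, 20, 8, 12]:

(0, 2): arr[0]=9 > arr[2]=2
(0, 4): arr[0]=9 > arr[4]=2
(0, 6): arr[0]=9 > arr[6]=8
(1, 2): arr[1]=16 > arr[2]=2
(1, 3): arr[1]=16 > arr[3]=11
(1, 4): arr[1]=16 > arr[4]=2
(1, 6): arr[1]=16 > arr[6]=8
(1, 7): arr[1]=16 > arr[7]=12
(3, 4): arr[3]=11 > arr[4]=2
(3, 6): arr[3]=11 > arr[6]=8
(5, 6): arr[5]=20 > arr[6]=8
(5, 7): arr[5]=20 > arr[7]=12

Total inversions: 12

The array has 12 inversion(s): (0,2), (0,4), (0,6), (1,2), (1,3), (1,4), (1,6), (1,7), (3,4), (3,6), (5,6), (5,7). Each pair (i,j) satisfies i < j and arr[i] > arr[j].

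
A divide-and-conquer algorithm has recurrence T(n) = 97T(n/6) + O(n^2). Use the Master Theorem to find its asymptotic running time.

Master Theorem for T(n) = 97T(n/6) + O(n^2):

a = 97, b = 6, c = 2
log_b(a) = log_6(97) = 2.5532

Case 1: c = 2 < log_6(97) = 2.5532
T(n) = O(n^(log_6 97))

For T(n) = 97T(n/6) + O(n^2): log_6(97) = 2.5532. This is Case 1 of the Master Theorem (c < log_b(a), work dominated by leaves), giving O(n^(log_6 97)).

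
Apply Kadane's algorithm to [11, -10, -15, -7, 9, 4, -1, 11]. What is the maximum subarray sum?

Using Kadane's algorithm on [11, -10, -15, -7, 9, 4, -1, 11]:

Scanning through the array:
Position 1 (value -10): max_ending_here = 1, max_so_far = 11
Position 2 (value -15): max_ending_here = -14, max_so_far = 11
Position 3 (value -7): max_ending_here = -7, max_so_far = 11
Position 4 (value 9): max_ending_here = 9, max_so_far = 11
Position 5 (value 4): max_ending_here = 13, max_so_far = 13
Position 6 (value -1): max_ending_here = 12, max_so_far = 13
Position 7 (value 11): max_ending_here = 23, max_so_far = 23

Maximum subarray: [9, 4, -1, 11]
Maximum sum: 23

The maximum subarray is [9, 4, -1, 11] with sum 23. This subarray runs from index 4 to index 7.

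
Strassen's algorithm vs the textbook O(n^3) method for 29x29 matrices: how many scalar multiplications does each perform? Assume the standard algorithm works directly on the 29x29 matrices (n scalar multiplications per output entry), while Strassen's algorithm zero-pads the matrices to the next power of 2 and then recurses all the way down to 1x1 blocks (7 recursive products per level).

Matrix multiplication for 29x29 matrices:

Strassen's algorithm requires power-of-2 dimensions. Pad 29x29 to 32x32 (next power of 2).

Standard algorithm: 29^3 = 24389 multiplications
Strassen's algorithm: 7^(log2(32)) = 7^5 = 16807 multiplications
Savings: 24389 - 16807 = 7582 multiplications

Standard: 24389 multiplications (29^3). Strassen: 16807 multiplications (7^5, after padding to 32x32). Strassen reduces 8 recursive multiplications to 7 at each level.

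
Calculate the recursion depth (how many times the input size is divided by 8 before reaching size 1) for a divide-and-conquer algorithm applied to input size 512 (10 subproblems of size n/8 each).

For divide and conquer with division factor 8:

Problem sizes at each level:
Level 0: 512
Level 1: 64
Level 2: 8
Level 3: 1

The root is level 0 and the size-1 base case is level 3 (the tree spans levels 0 through 3, i.e. 4 levels counting the root), so the depth is the number of divisions: log_8(512) = 3

The recursion tree depth is log_8(512) = 3. At each level, the problem size is divided by 8, so it takes 3 divisions to reduce to a base case of size 1. The algorithm makes 10 recursive calls at each level.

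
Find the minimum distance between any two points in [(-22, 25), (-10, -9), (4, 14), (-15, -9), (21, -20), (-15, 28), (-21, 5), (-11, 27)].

Computing all pairwise distances among 8 points:

d((-22, 25), (-10, -9)) = 36.0555
d((-22, 25), (4, 14)) = 28.2312
d((-22, 25), (-15, -9)) = 34.7131
d((-22, 25), (21, -20)) = 62.2415
d((-22, 25), (-15, 28)) = 7.6158
d((-22, 25), (-21, 5)) = 20.025
d((-22, 25), (-11, 27)) = 11.1803
d((-10, -9), (4, 14)) = 26.9258
d((-10, -9), (-15, -9)) = 5.0
d((-10, -9), (21, -20)) = 32.8938
d((-10, -9), (-15, 28)) = 37.3363
d((-10, -9), (-21, 5)) = 17.8045
d((-10, -9), (-11, 27)) = 36.0139
d((4, 14), (-15, -9)) = 29.8329
d((4, 14), (21, -20)) = 38.0132
d((4, 14), (-15, 28)) = 23.6008
d((4, 14), (-21, 5)) = 26.5707
d((4, 14), (-11, 27)) = 19.8494
d((-15, -9), (21, -20)) = 37.6431
d((-15, -9), (-15, 28)) = 37.0
d((-15, -9), (-21, 5)) = 15.2315
d((-15, -9), (-11, 27)) = 36.2215
d((21, -20), (-15, 28)) = 60.0
d((21, -20), (-21, 5)) = 48.8774
d((21, -20), (-11, 27)) = 56.8595
d((-15, 28), (-21, 5)) = 23.7697
d((-15, 28), (-11, 27)) = 4.1231 <-- minimum
d((-21, 5), (-11, 27)) = 24.1661

Closest pair: (-15, 28) and (-11, 27) with distance 4.1231

The closest pair is (-15, 28) and (-11, 27) with Euclidean distance 4.1231. For 8 points, brute-force pairwise comparison is shown above. For large n, the divide-and-conquer algorithm (sort by x, recurse on halves, check the dividing strip) achieves O(n log n).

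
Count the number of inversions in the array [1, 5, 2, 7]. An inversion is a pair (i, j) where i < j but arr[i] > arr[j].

Finding inversions in [1, 5, 2, 7]:

(1, 2): arr[1]=5 > arr[2]=2

Total inversions: 1

The array has 1 inversion(s): (1,2). Each pair (i,j) satisfies i < j and arr[i] > arr[j].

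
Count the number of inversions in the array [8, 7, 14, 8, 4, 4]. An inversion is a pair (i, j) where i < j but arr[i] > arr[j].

Finding inversions in [8, 7, 14, 8, 4, 4]:

(0, 1): arr[0]=8 > arr[1]=7
(0, 4): arr[0]=8 > arr[4]=4
(0, 5): arr[0]=8 > arr[5]=4
(1, 4): arr[1]=7 > arr[4]=4
(1, 5): arr[1]=7 > arr[5]=4
(2, 3): arr[2]=14 > arr[3]=8
(2, 4): arr[2]=14 > arr[4]=4
(2, 5): arr[2]=14 > arr[5]=4
(3, 4): arr[3]=8 > arr[4]=4
(3, 5): arr[3]=8 > arr[5]=4

Total inversions: 10

The array has 10 inversion(s): (0,1), (0,4), (0,5), (1,4), (1,5), (2,3), (2,4), (2,5), (3,4), (3,5). Each pair (i,j) satisfies i < j and arr[i] > arr[j].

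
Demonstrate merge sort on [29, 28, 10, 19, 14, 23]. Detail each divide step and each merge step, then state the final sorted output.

Merge sort trace:

Split: [29, 28, 10, 19, 14, 23] -> [29, 28, 10] and [19, 14, 23]
  Split: [29, 28, 10] -> [29] and [28, 10]
    Split: [28, 10] -> [28] and [10]
    Merge: [28] + [10] -> [10, 28]
  Merge: [29] + [10, 28] -> [10, 28, 29]
  Split: [19, 14, 23] -> [19] and [14, 23]
    Split: [14, 23] -> [14] and [23]
    Merge: [14] + [23] -> [14, 23]
  Merge: [19] + [14, 23] -> [14, 19, 23]
Merge: [10, 28, 29] + [14, 19, 23] -> [10, 14, 19, 23, 28, 29]

Final sorted array: [10, 14, 19, 23, 28, 29]

The merge sort proceeds by recursively splitting the array and merging sorted halves.
After all merges, the sorted array is [10, 14, 19, 23, 28, 29].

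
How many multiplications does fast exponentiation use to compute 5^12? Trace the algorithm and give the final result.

Computing 5^12 by squaring (build up from 5^1; each line after the first costs one multiplication):

5^1 = 5
5^2 = (5^1)^2 = 5^2 = 25
5^3 = 5 * 5^2 = 5 * 25 = 125
5^6 = (5^3)^2 = 125^2 = 15625
5^12 = (5^6)^2 = 15625^2 = 244140625

Result: 244140625
Multiplications needed: 4 (4 lines after 5^1)

5^12 = 244140625. Using exponentiation by squaring, this requires 4 multiplications. The key idea: if the exponent is even, square the half-power; if odd, multiply by the base once.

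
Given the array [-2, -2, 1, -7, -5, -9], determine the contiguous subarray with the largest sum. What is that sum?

Using Kadane's algorithm on [-2, -2, 1, -7, -5, -9]:

Scanning through the array:
Position 1 (value -2): max_ending_here = -2, max_so_far = -2
Position 2 (value 1): max_ending_here = 1, max_so_far = 1
Position 3 (value -7): max_ending_here = -6, max_so_far = 1
Position 4 (value -5): max_ending_here = -5, max_so_far = 1
Position 5 (value -9): max_ending_here = -9, max_so_far = 1

Maximum subarray: [1]
Maximum sum: 1

The maximum subarray is [1] with sum 1. This subarray runs from index 2 to index 2.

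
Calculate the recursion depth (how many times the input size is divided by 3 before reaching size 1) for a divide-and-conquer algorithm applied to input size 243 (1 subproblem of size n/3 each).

For divide and conquer with division factor 3:

Problem sizes at each level:
Level 0: 243
Level 1: 81
Level 2: 27
Level 3: 9
Level 4: 3
Level 5: 1

The root is level 0 and the size-1 base case is level 5 (the tree spans levels 0 through 5, i.e. 6 levels counting the root), so the depth is the number of divisions: log_3(243) = 5

The recursion tree depth is log_3(243) = 5. At each level, the problem size is divided by 3, so it takes 5 divisions to reduce to a base case of size 1. The algorithm makes 1 recursive call at each level.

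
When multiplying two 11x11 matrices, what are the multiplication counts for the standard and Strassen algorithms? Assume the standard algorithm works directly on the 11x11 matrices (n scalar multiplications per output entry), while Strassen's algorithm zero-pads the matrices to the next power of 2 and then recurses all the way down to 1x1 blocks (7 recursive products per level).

Matrix multiplication for 11x11 matrices:

Strassen's algorithm requires power-of-2 dimensions. Pad 11x11 to 16x16 (next power of 2).

Standard algorithm: 11^3 = 1331 multiplications
Strassen's algorithm: 7^(log2(16)) = 7^4 = 2401 multiplications
Difference: 1331 - 2401 = -1070 (Strassen uses MORE here due to padding overhead — for small or just-over-power-of-2 n, padding can outweigh the per-level savings)

Standard: 1331 multiplications (11^3). Strassen: 2401 multiplications (7^4, after padding to 16x16). Strassen reduces 8 recursive multiplications to 7 at each level.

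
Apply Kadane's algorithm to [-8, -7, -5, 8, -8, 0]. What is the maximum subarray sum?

Using Kadane's algorithm on [-8, -7, -5, 8, -8, 0]:

Scanning through the array:
Position 1 (value -7): max_ending_here = -7, max_so_far = -7
Position 2 (value -5): max_ending_here = -5, max_so_far = -5
Position 3 (value 8): max_ending_here = 8, max_so_far = 8
Position 4 (value -8): max_ending_here = 0, max_so_far = 8
Position 5 (value 0): max_ending_here = 0, max_so_far = 8

Maximum subarray: [8]
Maximum sum: 8

The maximum subarray is [8] with sum 8. This subarray runs from index 3 to index 3.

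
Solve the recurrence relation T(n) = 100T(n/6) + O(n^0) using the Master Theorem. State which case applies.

Master Theorem for T(n) = 100T(n/6) + O(n^0):

a = 100, b = 6, c = 0
log_b(a) = log_6(100) = 2.5702

Case 1: c = 0 < log_6(100) = 2.5702
T(n) = O(n^(log_6 100))

For T(n) = 100T(n/6) + O(n^0): log_6(100) = 2.5702. This is Case 1 of the Master Theorem (c < log_b(a), work dominated by leaves), giving O(n^(log_6 100)).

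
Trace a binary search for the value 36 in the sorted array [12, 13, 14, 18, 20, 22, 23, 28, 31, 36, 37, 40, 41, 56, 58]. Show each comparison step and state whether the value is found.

Binary search for 36 in [12, 13, 14, 18, 20, 22, 23, 28, 31, 36, 37, 40, 41, 56, 58]:

lo=0, hi=14, mid=7, arr[mid]=28 -> 28 < 36, search right half
lo=8, hi=14, mid=11, arr[mid]=40 -> 40 > 36, search left half
lo=8, hi=10, mid=9, arr[mid]=36 -> Found target at index 9!

Binary search finds 36 at index 9 after 3 comparisons. The search repeatedly halves the search space by comparing with the middle element.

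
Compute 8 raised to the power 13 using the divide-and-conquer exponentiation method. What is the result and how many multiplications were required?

Computing 8^13 by squaring (build up from 8^1; each line after the first costs one multiplication):

8^1 = 8
8^2 = (8^1)^2 = 8^2 = 64
8^3 = 8 * 8^2 = 8 * 64 = 512
8^6 = (8^3)^2 = 512^2 = 262144
8^12 = (8^6)^2 = 262144^2 = 68719476736
8^13 = 8 * 8^12 = 8 * 68719476736 = 549755813888

Result: 549755813888
Multiplications needed: 5 (5 lines after 8^1)

8^13 = 549755813888. Using exponentiation by squaring, this requires 5 multiplications. The key idea: if the exponent is even, square the half-power; if odd, multiply by the base once.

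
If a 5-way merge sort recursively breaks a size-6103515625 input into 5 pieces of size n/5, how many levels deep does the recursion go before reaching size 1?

For divide and conquer with division factor 5:

Problem sizes at each level:
Level 0: 6103515625
Level 1: 1220703125
Level 2: 244140625
Level 3: 48828125
Level 4: 9765625
Level 5: 1953125
Level 6: 390625
Level 7: 78125
Level 8: 15625
Level 9: 3125
Level 10: 625
Level 11: 125
Level 12: 25
Level 13: 5
Level 14: 1

The root is level 0 and the size-1 base case is level 14 (the tree spans levels 0 through 14, i.e. 15 levels counting the root), so the depth is the number of divisions: log_5(6103515625) = 14

The recursion tree depth is log_5(6103515625) = 14. At each level, the problem size is divided by 5, so it takes 14 divisions to reduce to a base case of size 1. The algorithm makes 5 recursive calls at each level.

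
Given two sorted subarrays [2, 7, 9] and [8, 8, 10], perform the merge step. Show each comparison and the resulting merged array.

Merging process:

Compare 2 vs 8: take 2 from left. Merged: [2]
Compare 7 vs 8: take 7 from left. Merged: [2, 7]
Compare 9 vs 8: take 8 from right. Merged: [2, 7, 8]
Compare 9 vs 8: take 8 from right. Merged: [2, 7, 8, 8]
Compare 9 vs 10: take 9 from left. Merged: [2, 7, 8, 8, 9]
Append remaining from right: [10]. Merged: [2, 7, 8, 8, 9, 10]

Final merged array: [2, 7, 8, 8, 9, 10]
Total comparisons: 5

The merged array is [2, 7, 8, 8, 9, 10], requiring 5 comparisons. The merge step runs in O(n) time where n is the total number of elements.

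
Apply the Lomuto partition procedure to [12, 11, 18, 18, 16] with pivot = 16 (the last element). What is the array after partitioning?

Lomuto partition with pivot = 16:

Initial array: [12, 11, 18, 18, 16]

arr[0]=12 <= 16: swap with position 0, array becomes [12, 11, 18, 18, 16]
arr[1]=11 <= 16: swap with position 1, array becomes [12, 11, 18, 18, 16]
arr[2]=18 > 16: no swap
arr[3]=18 > 16: no swap

Place pivot at position 2: [12, 11, 16, 18, 18]
Pivot position: 2

After partitioning with pivot 16, the array becomes [12, 11, 16, 18, 18]. The pivot is placed at index 2. All elements to the left of the pivot are <= 16, and all elements to the right are > 16.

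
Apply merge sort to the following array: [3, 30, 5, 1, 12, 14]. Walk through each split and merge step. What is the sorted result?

Merge sort trace:

Split: [3, 30, 5, 1, 12, 14] -> [3, 30, 5] and [1, 12, 14]
  Split: [3, 30, 5] -> [3] and [30, 5]
    Split: [30, 5] -> [30] and [5]
    Merge: [30] + [5] -> [5, 30]
  Merge: [3] + [5, 30] -> [3, 5, 30]
  Split: [1, 12, 14] -> [1] and [12, 14]
    Split: [12, 14] -> [12] and [14]
    Merge: [12] + [14] -> [12, 14]
  Merge: [1] + [12, 14] -> [1, 12, 14]
Merge: [3, 5, 30] + [1, 12, 14] -> [1, 3, 5, 12, 14, 30]

Final sorted array: [1, 3, 5, 12, 14, 30]

The merge sort proceeds by recursively splitting the array and merging sorted halves.
After all merges, the sorted array is [1, 3, 5, 12, 14, 30].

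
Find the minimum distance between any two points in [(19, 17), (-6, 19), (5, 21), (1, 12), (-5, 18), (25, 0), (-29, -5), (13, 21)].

Computing all pairwise distances among 8 points:

d((19, 17), (-6, 19)) = 25.0799
d((19, 17), (5, 21)) = 14.5602
d((19, 17), (1, 12)) = 18.6815
d((19, 17), (-5, 18)) = 24.0208
d((19, 17), (25, 0)) = 18.0278
d((19, 17), (-29, -5)) = 52.8015
d((19, 17), (13, 21)) = 7.2111
d((-6, 19), (5, 21)) = 11.1803
d((-6, 19), (1, 12)) = 9.8995
d((-6, 19), (-5, 18)) = 1.4142 <-- minimum
d((-6, 19), (25, 0)) = 36.3593
d((-6, 19), (-29, -5)) = 33.2415
d((-6, 19), (13, 21)) = 19.105
d((5, 21), (1, 12)) = 9.8489
d((5, 21), (-5, 18)) = 10.4403
d((5, 21), (25, 0)) = 29.0
d((5, 21), (-29, -5)) = 42.8019
d((5, 21), (13, 21)) = 8.0
d((1, 12), (-5, 18)) = 8.4853
d((1, 12), (25, 0)) = 26.8328
d((1, 12), (-29, -5)) = 34.4819
d((1, 12), (13, 21)) = 15.0
d((-5, 18), (25, 0)) = 34.9857
d((-5, 18), (-29, -5)) = 33.2415
d((-5, 18), (13, 21)) = 18.2483
d((25, 0), (-29, -5)) = 54.231
d((25, 0), (13, 21)) = 24.1868
d((-29, -5), (13, 21)) = 49.3964

Closest pair: (-6, 19) and (-5, 18) with distance 1.4142

The closest pair is (-6, 19) and (-5, 18) with Euclidean distance 1.4142. For 8 points, brute-force pairwise comparison is shown above. For large n, the divide-and-conquer algorithm (sort by x, recurse on halves, check the dividing strip) achieves O(n log n).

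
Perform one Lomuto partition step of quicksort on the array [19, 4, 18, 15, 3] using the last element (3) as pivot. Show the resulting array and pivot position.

Lomuto partition with pivot = 3:

Initial array: [19, 4, 18, 15, 3]

arr[0]=19 > 3: no swap
arr[1]=4 > 3: no swap
arr[2]=18 > 3: no swap
arr[3]=15 > 3: no swap

Place pivot at position 0: [3, 4, 18, 15, 19]
Pivot position: 0

After partitioning with pivot 3, the array becomes [3, 4, 18, 15, 19]. The pivot is placed at index 0. All elements to the left of the pivot are <= 3, and all elements to the right are > 3.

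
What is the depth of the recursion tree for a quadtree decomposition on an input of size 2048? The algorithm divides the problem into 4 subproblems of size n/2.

For divide and conquer with division factor 2:

Problem sizes at each level:
Level 0: 2048
Level 1: 1024
Level 2: 512
Level 3: 256
Level 4: 128
Level 5: 64
Level 6: 32
Level 7: 16
Level 8: 8
Level 9: 4
Level 10: 2
Level 11: 1

The root is level 0 and the size-1 base case is level 11 (the tree spans levels 0 through 11, i.e. 12 levels counting the root), so the depth is the number of divisions: log_2(2048) = 11

The recursion tree depth is log_2(2048) = 11. At each level, the problem size is divided by 2, so it takes 11 divisions to reduce to a base case of size 1. The algorithm makes 4 recursive calls at each level.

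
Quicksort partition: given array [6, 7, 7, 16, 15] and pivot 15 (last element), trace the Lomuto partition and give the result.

Lomuto partition with pivot = 15:

Initial array: [6, 7, 7, 16, 15]

arr[0]=6 <= 15: swap with position 0, array becomes [6, 7, 7, 16, 15]
arr[1]=7 <= 15: swap with position 1, array becomes [6, 7, 7, 16, 15]
arr[2]=7 <= 15: swap with position 2, array becomes [6, 7, 7, 16, 15]
arr[3]=16 > 15: no swap

Place pivot at position 3: [6, 7, 7, 15, 16]
Pivot position: 3

After partitioning with pivot 15, the array becomes [6, 7, 7, 15, 16]. The pivot is placed at index 3. All elements to the left of the pivot are <= 15, and all elements to the right are > 15.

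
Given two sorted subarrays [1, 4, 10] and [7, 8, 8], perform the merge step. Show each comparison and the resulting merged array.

Merging process:

Compare 1 vs 7: take 1 from left. Merged: [1]
Compare 4 vs 7: take 4 from left. Merged: [1, 4]
Compare 10 vs 7: take 7 from right. Merged: [1, 4, 7]
Compare 10 vs 8: take 8 from right. Merged: [1, 4, 7, 8]
Compare 10 vs 8: take 8 from right. Merged: [1, 4, 7, 8, 8]
Append remaining from left: [10]. Merged: [1, 4, 7, 8, 8, 10]

Final merged array: [1, 4, 7, 8, 8, 10]
Total comparisons: 5

The merged array is [1, 4, 7, 8, 8, 10], requiring 5 comparisons. The merge step runs in O(n) time where n is the total number of elements.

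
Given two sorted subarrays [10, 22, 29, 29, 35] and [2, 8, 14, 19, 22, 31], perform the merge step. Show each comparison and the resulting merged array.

Merging process:

Compare 10 vs 2: take 2 from right. Merged: [2]
Compare 10 vs 8: take 8 from right. Merged: [2, 8]
Compare 10 vs 14: take 10 from left. Merged: [2, 8, 10]
Compare 22 vs 14: take 14 from right. Merged: [2, 8, 10, 14]
Compare 22 vs 19: take 19 from right. Merged: [2, 8, 10, 14, 19]
Compare 22 vs 22: take 22 from left. Merged: [2, 8, 10, 14, 19, 22]
Compare 29 vs 22: take 22 from right. Merged: [2, 8, 10, 14, 19, 22, 22]
Compare 29 vs 31: take 29 from left. Merged: [2, 8, 10, 14, 19, 22, 22, 29]
Compare 29 vs 31: take 29 from left. Merged: [2, 8, 10, 14, 19, 22, 22, 29, 29]
Compare 35 vs 31: take 31 from right. Merged: [2, 8, 10, 14, 19, 22, 22, 29, 29, 31]
Append remaining from left: [35]. Merged: [2, 8, 10, 14, 19, 22, 22, 29, 29, 31, 35]

Final merged array: [2, 8, 10, 14, 19, 22, 22, 29, 29, 31, 35]
Total comparisons: 10

The merged array is [2, 8, 10, 14, 19, 22, 22, 29, 29, 31, 35], requiring 10 comparisons. The merge step runs in O(n) time where n is the total number of elements.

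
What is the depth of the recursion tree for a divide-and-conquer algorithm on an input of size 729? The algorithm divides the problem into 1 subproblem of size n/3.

For divide and conquer with division factor 3:

Problem sizes at each level:
Level 0: 729
Level 1: 243
Level 2: 81
Level 3: 27
Level 4: 9
Level 5: 3
Level 6: 1

The root is level 0 and the size-1 base case is level 6 (the tree spans levels 0 through 6, i.e. 7 levels counting the root), so the depth is the number of divisions: log_3(729) = 6

The recursion tree depth is log_3(729) = 6. At each level, the problem size is divided by 3, so it takes 6 divisions to reduce to a base case of size 1. The algorithm makes 1 recursive call at each level.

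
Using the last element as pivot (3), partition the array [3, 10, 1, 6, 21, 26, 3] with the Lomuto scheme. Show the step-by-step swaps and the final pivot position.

Lomuto partition with pivot = 3:

Initial array: [3, 10, 1, 6, 21, 26, 3]

arr[0]=3 <= 3: swap with position 0, array becomes [3, 10, 1, 6, 21, 26, 3]
arr[1]=10 > 3: no swap
arr[2]=1 <= 3: swap with position 1, array becomes [3, 1, 10, 6, 21, 26, 3]
arr[3]=6 > 3: no swap
arr[4]=21 > 3: no swap
arr[5]=26 > 3: no swap

Place pivot at position 2: [3, 1, 3, 6, 21, 26, 10]
Pivot position: 2

After partitioning with pivot 3, the array becomes [3, 1, 3, 6, 21, 26, 10]. The pivot is placed at index 2. All elements to the left of the pivot are <= 3, and all elements to the right are > 3.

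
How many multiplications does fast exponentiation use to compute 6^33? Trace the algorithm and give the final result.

Computing 6^33 by squaring (build up from 6^1; each line after the first costs one multiplication):

6^1 = 6
6^2 = (6^1)^2 = 6^2 = 36
6^4 = (6^2)^2 = 36^2 = 1296
6^8 = (6^4)^2 = 1296^2 = 1679616
6^16 = (6^8)^2 = 1679616^2 = 2821109907456
6^32 = (6^16)^2 = 2821109907456^2 = 7958661109946400884391936
6^33 = 6 * 6^32 = 6 * 7958661109946400884391936 = 47751966659678405306351616

Result: 47751966659678405306351616
Multiplications needed: 6 (6 lines after 6^1)

6^33 = 47751966659678405306351616. Using exponentiation by squaring, this requires 6 multiplications. The key idea: if the exponent is even, square the half-power; if odd, multiply by the base once.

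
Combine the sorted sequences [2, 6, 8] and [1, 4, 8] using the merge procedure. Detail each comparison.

Merging process:

Compare 2 vs 1: take 1 from right. Merged: [1]
Compare 2 vs 4: take 2 from left. Merged: [1, 2]
Compare 6 vs 4: take 4 from right. Merged: [1, 2, 4]
Compare 6 vs 8: take 6 from left. Merged: [1, 2, 4, 6]
Compare 8 vs 8: take 8 from left. Merged: [1, 2, 4, 6, 8]
Append remaining from right: [8]. Merged: [1, 2, 4, 6, 8, 8]

Final merged array: [1, 2, 4, 6, 8, 8]
Total comparisons: 5

The merged array is [1, 2, 4, 6, 8, 8], requiring 5 comparisons. The merge step runs in O(n) time where n is the total number of elements.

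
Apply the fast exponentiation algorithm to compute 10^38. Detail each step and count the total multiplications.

Computing 10^38 by squaring (build up from 10^1; each line after the first costs one multiplication):

10^1 = 10
10^2 = (10^1)^2 = 10^2 = 100
10^4 = (10^2)^2 = 100^2 = 10000
10^8 = (10^4)^2 = 10000^2 = 100000000
10^9 = 10 * 10^8 = 10 * 100000000 = 1000000000
10^18 = (10^9)^2 = 1000000000^2 = 1000000000000000000
10^19 = 10 * 10^18 = 10 * 1000000000000000000 = 10000000000000000000
10^38 = (10^19)^2 = 10000000000000000000^2 = 100000000000000000000000000000000000000

Result: 100000000000000000000000000000000000000
Multiplications needed: 7 (7 lines after 10^1)

10^38 = 100000000000000000000000000000000000000. Using exponentiation by squaring, this requires 7 multiplications. The key idea: if the exponent is even, square the half-power; if odd, multiply by the base once.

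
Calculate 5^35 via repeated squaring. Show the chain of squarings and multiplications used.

Computing 5^35 by squaring (build up from 5^1; each line after the first costs one multiplication):

5^1 = 5
5^2 = (5^1)^2 = 5^2 = 25
5^4 = (5^2)^2 = 25^2 = 625
5^8 = (5^4)^2 = 625^2 = 390625
5^16 = (5^8)^2 = 390625^2 = 152587890625
5^17 = 5 * 5^16 = 5 * 152587890625 = 762939453125
5^34 = (5^17)^2 = 762939453125^2 = 582076609134674072265625
5^35 = 5 * 5^34 = 5 * 582076609134674072265625 = 2910383045673370361328125

Result: 2910383045673370361328125
Multiplications needed: 7 (7 lines after 5^1)

5^35 = 2910383045673370361328125. Using exponentiation by squaring, this requires 7 multiplications. The key idea: if the exponent is even, square the half-power; if odd, multiply by the base once.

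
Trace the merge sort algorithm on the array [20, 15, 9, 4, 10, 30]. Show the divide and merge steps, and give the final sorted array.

Merge sort trace:

Split: [20, 15, 9, 4, 10, 30] -> [20, 15, 9] and [4, 10, 30]
  Split: [20, 15, 9] -> [20] and [15, 9]
    Split: [15, 9] -> [15] and [9]
    Merge: [15] + [9] -> [9, 15]
  Merge: [20] + [9, 15] -> [9, 15, 20]
  Split: [4, 10, 30] -> [4] and [10, 30]
    Split: [10, 30] -> [10] and [30]
    Merge: [10] + [30] -> [10, 30]
  Merge: [4] + [10, 30] -> [4, 10, 30]
Merge: [9, 15, 20] + [4, 10, 30] -> [4, 9, 10, 15, 20, 30]

Final sorted array: [4, 9, 10, 15, 20, 30]

The merge sort proceeds by recursively splitting the array and merging sorted halves.
After all merges, the sorted array is [4, 9, 10, 15, 20, 30].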